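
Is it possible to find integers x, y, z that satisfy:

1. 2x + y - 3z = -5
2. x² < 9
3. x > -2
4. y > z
Yes

Take x = -1, y = 3, z = 2. Substituting into each constraint:
  (1) 2(-1) + 3 - 3(2) = -5 ✓
  (2) x² = (-1)² = 1, and 1 < 9 ✓
  (3) -1 > -2 ✓
  (4) 3 > 2 ✓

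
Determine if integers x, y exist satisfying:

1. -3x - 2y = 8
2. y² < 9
Yes

Take x = -2, y = -1. Substituting into each constraint:
  (1) -3(-2) - 2(-1) = 8 ✓
  (2) y² = (-1)² = 1, and 1 < 9 ✓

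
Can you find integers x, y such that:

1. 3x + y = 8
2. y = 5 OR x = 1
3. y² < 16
No

The full constraint system is jointly infeasible over the integers. Each constraint and what it forces:

  - 3x + y = 8: is a linear equation tying the variables together
  - y = 5 OR x = 1: forces a choice: either y = 5 or x = 1
  - y² < 16: restricts y to |y| ≤ 3

Split on the disjunction (y = 5 OR x = 1):
  • If y = 5: this contradicts y² < 16, which requires |y| ≤ 3.
  • If x = 1: the equation forces y = 5, but y² < 16 requires |y| ≤ 3.
Both branches are infeasible, so the system has no integer solution.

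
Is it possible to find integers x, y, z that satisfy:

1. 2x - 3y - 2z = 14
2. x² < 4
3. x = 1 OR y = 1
Yes

Take x = 1, y = 0, z = -6. Substituting into each constraint:
  (1) 2(1) - 3(0) - 2(-6) = 14 ✓
  (2) x² = (1)² = 1, and 1 < 4 ✓
  (3) x = 1, target 1 ✓ (first branch holds)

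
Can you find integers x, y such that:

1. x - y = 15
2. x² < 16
Yes

Take x = 0, y = -15. Substituting into each constraint:
  (1) 0 + 15 = 15 ✓
  (2) x² = (0)² = 0, and 0 < 16 ✓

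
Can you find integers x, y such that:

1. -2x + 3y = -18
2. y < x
Yes

Take x = 9, y = 0. Substituting into each constraint:
  (1) -2(9) + 3(0) = -18 ✓
  (2) 0 < 9 ✓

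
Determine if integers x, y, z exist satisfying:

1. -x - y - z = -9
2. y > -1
Yes

Take x = 0, y = 0, z = 9. Substituting into each constraint:
  (1) 0 + 0 + (-9) = -9 ✓
  (2) 0 > -1 ✓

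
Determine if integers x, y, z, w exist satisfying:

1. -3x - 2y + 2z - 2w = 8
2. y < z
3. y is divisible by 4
Yes

Take x = -2, y = 0, z = 1, w = 0. Substituting into each constraint:
  (1) -3(-2) - 2(0) + 2(1) - 2(0) = 8 ✓
  (2) 0 < 1 ✓
  (3) 0 = 4 × 0, remainder 0 ✓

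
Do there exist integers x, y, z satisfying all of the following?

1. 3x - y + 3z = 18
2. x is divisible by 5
Yes

Take x = 0, y = 0, z = 6. Substituting into each constraint:
  (1) 3(0) + 0 + 3(6) = 18 ✓
  (2) 0 = 5 × 0, remainder 0 ✓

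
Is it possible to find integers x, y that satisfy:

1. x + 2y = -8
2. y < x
Yes

Take x = -2, y = -3. Substituting into each constraint:
  (1) (-2) + 2(-3) = -8 ✓
  (2) -3 < -2 ✓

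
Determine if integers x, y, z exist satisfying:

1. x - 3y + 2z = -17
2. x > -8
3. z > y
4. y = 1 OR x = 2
Yes

Take x = 2, y = 21, z = 22. Substituting into each constraint:
  (1) 2 - 3(21) + 2(22) = -17 ✓
  (2) 2 > -8 ✓
  (3) 22 > 21 ✓
  (4) x = 2, target 2 ✓ (second branch holds)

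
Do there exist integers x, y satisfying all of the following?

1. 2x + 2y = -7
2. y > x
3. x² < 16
No

Even the single constraint (2x + 2y = -7) is infeasible over the integers.

  - 2x + 2y = -7: every term on the left is divisible by 2, so the LHS ≡ 0 (mod 2), but the RHS -7 is not — no integer solution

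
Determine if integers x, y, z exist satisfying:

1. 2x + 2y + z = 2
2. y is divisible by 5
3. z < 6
Yes

Take x = 0, y = 0, z = 2. Substituting into each constraint:
  (1) 2(0) + 2(0) + 2 = 2 ✓
  (2) 0 = 5 × 0, remainder 0 ✓
  (3) 2 < 6 ✓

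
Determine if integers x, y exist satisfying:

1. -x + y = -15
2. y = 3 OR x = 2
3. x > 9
Yes

Take x = 18, y = 3. Substituting into each constraint:
  (1) (-18) + 3 = -15 ✓
  (2) y = 3, target 3 ✓ (first branch holds)
  (3) 18 > 9 ✓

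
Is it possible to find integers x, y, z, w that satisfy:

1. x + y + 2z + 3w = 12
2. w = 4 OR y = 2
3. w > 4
Yes

Take x = -5, y = 2, z = 0, w = 5. Substituting into each constraint:
  (1) (-5) + 2 + 2(0) + 3(5) = 12 ✓
  (2) y = 2, target 2 ✓ (second branch holds)
  (3) 5 > 4 ✓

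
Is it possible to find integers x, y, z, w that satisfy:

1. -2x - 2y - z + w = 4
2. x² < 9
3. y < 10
Yes

Take x = 0, y = 0, z = -4, w = 0. Substituting into each constraint:
  (1) -2(0) - 2(0) + 4 + 0 = 4 ✓
  (2) x² = (0)² = 0, and 0 < 9 ✓
  (3) 0 < 10 ✓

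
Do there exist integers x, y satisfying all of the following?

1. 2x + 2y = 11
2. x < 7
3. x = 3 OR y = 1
No

Even the single constraint (2x + 2y = 11) is infeasible over the integers.

  - 2x + 2y = 11: every term on the left is divisible by 2, so the LHS ≡ 0 (mod 2), but the RHS 11 is not — no integer solution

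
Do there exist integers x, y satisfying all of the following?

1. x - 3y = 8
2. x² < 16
Yes

Take x = 2, y = -2. Substituting into each constraint:
  (1) 2 - 3(-2) = 8 ✓
  (2) x² = (2)² = 4, and 4 < 16 ✓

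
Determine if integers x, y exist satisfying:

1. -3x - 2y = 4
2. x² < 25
Yes

Take x = -2, y = 1. Substituting into each constraint:
  (1) -3(-2) - 2(1) = 4 ✓
  (2) x² = (-2)² = 4, and 4 < 25 ✓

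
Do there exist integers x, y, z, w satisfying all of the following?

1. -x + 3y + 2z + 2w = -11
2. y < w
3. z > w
Yes

Take x = 10, y = -1, z = 1, w = 0. Substituting into each constraint:
  (1) (-10) + 3(-1) + 2(1) + 2(0) = -11 ✓
  (2) -1 < 0 ✓
  (3) 1 > 0 ✓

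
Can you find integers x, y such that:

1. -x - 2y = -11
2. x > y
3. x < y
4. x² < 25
No

A contradictory subset is {x > y, x < y}. No integer assignment can satisfy these jointly:

  - x > y: bounds one variable relative to another variable
  - x < y: bounds one variable relative to another variable

Direct contradiction: x > y and y > x cannot both hold.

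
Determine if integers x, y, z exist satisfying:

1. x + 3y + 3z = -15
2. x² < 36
Yes

Take x = 0, y = -5, z = 0. Substituting into each constraint:
  (1) 0 + 3(-5) + 3(0) = -15 ✓
  (2) x² = (0)² = 0, and 0 < 36 ✓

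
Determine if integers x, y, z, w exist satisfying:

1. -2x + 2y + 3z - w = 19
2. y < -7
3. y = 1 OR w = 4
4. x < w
Yes

Take x = 3, y = -8, z = 15, w = 4. Substituting into each constraint:
  (1) -2(3) + 2(-8) + 3(15) + (-4) = 19 ✓
  (2) -8 < -7 ✓
  (3) w = 4, target 4 ✓ (second branch holds)
  (4) 3 < 4 ✓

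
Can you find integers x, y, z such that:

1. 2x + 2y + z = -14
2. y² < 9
Yes

Take x = 0, y = 0, z = -14. Substituting into each constraint:
  (1) 2(0) + 2(0) + (-14) = -14 ✓
  (2) y² = (0)² = 0, and 0 < 9 ✓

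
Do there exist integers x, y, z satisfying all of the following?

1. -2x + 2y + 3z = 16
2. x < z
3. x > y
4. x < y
No

A contradictory subset is {x > y, x < y}. No integer assignment can satisfy these jointly:

  - x > y: bounds one variable relative to another variable
  - x < y: bounds one variable relative to another variable

Direct contradiction: x > y and y > x cannot both hold.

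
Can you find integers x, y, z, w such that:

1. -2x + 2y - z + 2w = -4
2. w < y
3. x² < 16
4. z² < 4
Yes

Take x = 1, y = 0, z = 0, w = -1. Substituting into each constraint:
  (1) -2(1) + 2(0) + 0 + 2(-1) = -4 ✓
  (2) -1 < 0 ✓
  (3) x² = (1)² = 1, and 1 < 16 ✓
  (4) z² = (0)² = 0, and 0 < 4 ✓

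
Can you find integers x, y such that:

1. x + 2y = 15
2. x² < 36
Yes

Take x = -1, y = 8. Substituting into each constraint:
  (1) (-1) + 2(8) = 15 ✓
  (2) x² = (-1)² = 1, and 1 < 36 ✓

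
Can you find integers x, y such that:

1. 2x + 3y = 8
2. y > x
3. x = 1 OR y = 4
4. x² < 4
Yes

Take x = 1, y = 2. Substituting into each constraint:
  (1) 2(1) + 3(2) = 8 ✓
  (2) 2 > 1 ✓
  (3) x = 1, target 1 ✓ (first branch holds)
  (4) x² = (1)² = 1, and 1 < 4 ✓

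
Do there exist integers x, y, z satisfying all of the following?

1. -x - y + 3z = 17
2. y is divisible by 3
Yes

Take x = -17, y = 0, z = 0. Substituting into each constraint:
  (1) 17 + 0 + 3(0) = 17 ✓
  (2) 0 = 3 × 0, remainder 0 ✓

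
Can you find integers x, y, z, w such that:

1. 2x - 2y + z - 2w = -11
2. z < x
Yes

Take x = 2, y = 0, z = 1, w = 8. Substituting into each constraint:
  (1) 2(2) - 2(0) + 1 - 2(8) = -11 ✓
  (2) 1 < 2 ✓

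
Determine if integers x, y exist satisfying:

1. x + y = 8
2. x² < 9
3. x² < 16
Yes

Take x = 0, y = 8. Substituting into each constraint:
  (1) 0 + 8 = 8 ✓
  (2) x² = (0)² = 0, and 0 < 9 ✓
  (3) x² = (0)² = 0, and 0 < 16 ✓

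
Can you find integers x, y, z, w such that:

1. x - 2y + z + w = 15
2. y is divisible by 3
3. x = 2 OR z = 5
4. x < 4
Yes

Take x = 2, y = 0, z = 13, w = 0. Substituting into each constraint:
  (1) 2 - 2(0) + 13 + 0 = 15 ✓
  (2) 0 = 3 × 0, remainder 0 ✓
  (3) x = 2, target 2 ✓ (first branch holds)
  (4) 2 < 4 ✓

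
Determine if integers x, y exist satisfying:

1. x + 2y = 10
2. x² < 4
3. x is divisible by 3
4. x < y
Yes

Take x = 0, y = 5. Substituting into each constraint:
  (1) 0 + 2(5) = 10 ✓
  (2) x² = (0)² = 0, and 0 < 4 ✓
  (3) 0 = 3 × 0, remainder 0 ✓
  (4) 0 < 5 ✓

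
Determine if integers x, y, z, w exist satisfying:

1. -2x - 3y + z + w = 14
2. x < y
Yes

Take x = -1, y = 0, z = 12, w = 0. Substituting into each constraint:
  (1) -2(-1) - 3(0) + 12 + 0 = 14 ✓
  (2) -1 < 0 ✓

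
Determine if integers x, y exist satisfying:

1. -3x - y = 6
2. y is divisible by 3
Yes

Take x = -2, y = 0. Substituting into each constraint:
  (1) -3(-2) + 0 = 6 ✓
  (2) 0 = 3 × 0, remainder 0 ✓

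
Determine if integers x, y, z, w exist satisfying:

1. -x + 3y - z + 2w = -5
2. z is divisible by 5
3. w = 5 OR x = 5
Yes

Take x = 3, y = -4, z = 0, w = 5. Substituting into each constraint:
  (1) (-3) + 3(-4) + 0 + 2(5) = -5 ✓
  (2) 0 = 5 × 0, remainder 0 ✓
  (3) w = 5, target 5 ✓ (first branch holds)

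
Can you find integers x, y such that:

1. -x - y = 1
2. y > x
Yes

Take x = -1, y = 0. Substituting into each constraint:
  (1) 1 + 0 = 1 ✓
  (2) 0 > -1 ✓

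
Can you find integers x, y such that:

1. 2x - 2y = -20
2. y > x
Yes

Take x = 0, y = 10. Substituting into each constraint:
  (1) 2(0) - 2(10) = -20 ✓
  (2) 10 > 0 ✓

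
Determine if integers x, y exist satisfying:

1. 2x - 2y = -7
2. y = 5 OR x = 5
No

Even the single constraint (2x - 2y = -7) is infeasible over the integers.

  - 2x - 2y = -7: every term on the left is divisible by 2, so the LHS ≡ 0 (mod 2), but the RHS -7 is not — no integer solution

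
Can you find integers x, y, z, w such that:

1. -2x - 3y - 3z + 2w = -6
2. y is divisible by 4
Yes

Take x = 3, y = 0, z = 0, w = 0. Substituting into each constraint:
  (1) -2(3) - 3(0) - 3(0) + 2(0) = -6 ✓
  (2) 0 = 4 × 0, remainder 0 ✓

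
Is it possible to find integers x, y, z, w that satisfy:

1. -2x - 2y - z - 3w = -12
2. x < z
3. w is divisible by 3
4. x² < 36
Yes

Take x = 1, y = 4, z = 2, w = 0. Substituting into each constraint:
  (1) -2(1) - 2(4) + (-2) - 3(0) = -12 ✓
  (2) 1 < 2 ✓
  (3) 0 = 3 × 0, remainder 0 ✓
  (4) x² = (1)² = 1, and 1 < 36 ✓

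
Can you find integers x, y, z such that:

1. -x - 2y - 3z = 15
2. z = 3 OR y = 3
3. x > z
Yes

Take x = 4, y = -14, z = 3. Substituting into each constraint:
  (1) (-4) - 2(-14) - 3(3) = 15 ✓
  (2) z = 3, target 3 ✓ (first branch holds)
  (3) 4 > 3 ✓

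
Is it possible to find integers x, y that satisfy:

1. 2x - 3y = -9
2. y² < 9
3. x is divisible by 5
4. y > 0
No

The full constraint system is jointly infeasible over the integers. Each constraint and what it forces:

  - 2x - 3y = -9: is a linear equation tying the variables together
  - y² < 9: restricts y to |y| ≤ 2
  - x is divisible by 5: restricts x to multiples of 5
  - y > 0: bounds one variable relative to a constant

The bounds confine y to {1, 2}. For each value, substitute into the equation:
  • y = 1: the equation forces x = -3, but 5 does not divide -3.
  • y = 2: the equation gives 2x = -3, so x would not be an integer.
Every case fails, so no integer solution exists.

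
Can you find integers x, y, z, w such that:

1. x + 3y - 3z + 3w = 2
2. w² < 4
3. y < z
Yes

Take x = 5, y = -1, z = 0, w = 0. Substituting into each constraint:
  (1) 5 + 3(-1) - 3(0) + 3(0) = 2 ✓
  (2) w² = (0)² = 0, and 0 < 4 ✓
  (3) -1 < 0 ✓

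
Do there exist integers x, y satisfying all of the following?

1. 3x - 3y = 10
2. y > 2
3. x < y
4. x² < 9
No

Even the single constraint (3x - 3y = 10) is infeasible over the integers.

  - 3x - 3y = 10: every term on the left is divisible by 3, so the LHS ≡ 0 (mod 3), but the RHS 10 is not — no integer solution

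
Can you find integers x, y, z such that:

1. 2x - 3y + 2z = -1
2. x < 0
Yes

Take x = -1, y = 1, z = 2. Substituting into each constraint:
  (1) 2(-1) - 3(1) + 2(2) = -1 ✓
  (2) -1 < 0 ✓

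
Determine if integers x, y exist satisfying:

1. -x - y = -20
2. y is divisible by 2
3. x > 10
Yes

Take x = 20, y = 0. Substituting into each constraint:
  (1) (-20) + 0 = -20 ✓
  (2) 0 = 2 × 0, remainder 0 ✓
  (3) 20 > 10 ✓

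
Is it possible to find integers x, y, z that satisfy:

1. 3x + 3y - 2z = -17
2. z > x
Yes

Take x = 0, y = -5, z = 1. Substituting into each constraint:
  (1) 3(0) + 3(-5) - 2(1) = -17 ✓
  (2) 1 > 0 ✓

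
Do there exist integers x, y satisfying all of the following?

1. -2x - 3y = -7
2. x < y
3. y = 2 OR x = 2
No

The full constraint system is jointly infeasible over the integers. Each constraint and what it forces:

  - -2x - 3y = -7: is a linear equation tying the variables together
  - x < y: bounds one variable relative to another variable
  - y = 2 OR x = 2: forces a choice: either y = 2 or x = 2

Split on the disjunction (y = 2 OR x = 2):
  • If y = 2: with y = 2, every remaining term of the linear equation is divisible by 2, so the left side is ≡ 0 (mod 2); but the right side -1 ≡ 1 (mod 2). No integers can satisfy it.
  • If x = 2: the equation forces y = 1, giving (x, y) = (2, 1), which violates y > x.
Both branches are infeasible, so the system has no integer solution.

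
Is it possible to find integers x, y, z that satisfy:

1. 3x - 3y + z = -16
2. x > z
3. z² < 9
Yes

Take x = 3, y = 9, z = 2. Substituting into each constraint:
  (1) 3(3) - 3(9) + 2 = -16 ✓
  (2) 3 > 2 ✓
  (3) z² = (2)² = 4, and 4 < 9 ✓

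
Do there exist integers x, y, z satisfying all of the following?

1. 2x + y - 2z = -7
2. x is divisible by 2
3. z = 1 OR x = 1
Yes

Take x = 2, y = -9, z = 1. Substituting into each constraint:
  (1) 2(2) + (-9) - 2(1) = -7 ✓
  (2) 2 = 2 × 1, remainder 0 ✓
  (3) z = 1, target 1 ✓ (first branch holds)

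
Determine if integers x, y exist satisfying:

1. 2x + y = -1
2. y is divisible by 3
Yes

Take x = 1, y = -3. Substituting into each constraint:
  (1) 2(1) + (-3) = -1 ✓
  (2) -3 = 3 × -1, remainder 0 ✓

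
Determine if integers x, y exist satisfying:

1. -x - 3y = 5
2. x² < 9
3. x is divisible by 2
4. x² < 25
Yes

Take x = -2, y = -1. Substituting into each constraint:
  (1) 2 - 3(-1) = 5 ✓
  (2) x² = (-2)² = 4, and 4 < 9 ✓
  (3) -2 = 2 × -1, remainder 0 ✓
  (4) x² = (-2)² = 4, and 4 < 25 ✓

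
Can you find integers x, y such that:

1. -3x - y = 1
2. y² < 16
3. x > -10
Yes

Take x = -1, y = 2. Substituting into each constraint:
  (1) -3(-1) + (-2) = 1 ✓
  (2) y² = (2)² = 4, and 4 < 16 ✓
  (3) -1 > -10 ✓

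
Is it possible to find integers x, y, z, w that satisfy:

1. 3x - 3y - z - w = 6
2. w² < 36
Yes

Take x = 0, y = -2, z = 0, w = 0. Substituting into each constraint:
  (1) 3(0) - 3(-2) + 0 + 0 = 6 ✓
  (2) w² = (0)² = 0, and 0 < 36 ✓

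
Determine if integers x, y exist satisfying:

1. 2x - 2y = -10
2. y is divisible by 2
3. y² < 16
Yes

Take x = -5, y = 0. Substituting into each constraint:
  (1) 2(-5) - 2(0) = -10 ✓
  (2) 0 = 2 × 0, remainder 0 ✓
  (3) y² = (0)² = 0, and 0 < 16 ✓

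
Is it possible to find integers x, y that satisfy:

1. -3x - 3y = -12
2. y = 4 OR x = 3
Yes

Take x = 3, y = 1. Substituting into each constraint:
  (1) -3(3) - 3(1) = -12 ✓
  (2) x = 3, target 3 ✓ (second branch holds)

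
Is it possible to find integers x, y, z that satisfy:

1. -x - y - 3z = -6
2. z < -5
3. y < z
Yes

Take x = 31, y = -7, z = -6. Substituting into each constraint:
  (1) (-31) + 7 - 3(-6) = -6 ✓
  (2) -6 < -5 ✓
  (3) -7 < -6 ✓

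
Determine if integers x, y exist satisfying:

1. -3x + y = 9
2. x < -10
Yes

Take x = -11, y = -24. Substituting into each constraint:
  (1) -3(-11) + (-24) = 9 ✓
  (2) -11 < -10 ✓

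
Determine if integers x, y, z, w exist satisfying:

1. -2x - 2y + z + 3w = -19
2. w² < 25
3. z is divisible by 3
Yes

Take x = 0, y = 11, z = 0, w = 1. Substituting into each constraint:
  (1) -2(0) - 2(11) + 0 + 3(1) = -19 ✓
  (2) w² = (1)² = 1, and 1 < 25 ✓
  (3) 0 = 3 × 0, remainder 0 ✓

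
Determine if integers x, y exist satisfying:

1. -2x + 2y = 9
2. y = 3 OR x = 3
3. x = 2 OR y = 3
No

Even the single constraint (-2x + 2y = 9) is infeasible over the integers.

  - -2x + 2y = 9: every term on the left is divisible by 2, so the LHS ≡ 0 (mod 2), but the RHS 9 is not — no integer solution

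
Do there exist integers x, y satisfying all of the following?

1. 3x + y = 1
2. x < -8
Yes

Take x = -9, y = 28. Substituting into each constraint:
  (1) 3(-9) + 28 = 1 ✓
  (2) -9 < -8 ✓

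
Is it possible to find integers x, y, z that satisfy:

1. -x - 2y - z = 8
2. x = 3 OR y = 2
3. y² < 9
Yes

Take x = 3, y = 0, z = -11. Substituting into each constraint:
  (1) (-3) - 2(0) + 11 = 8 ✓
  (2) x = 3, target 3 ✓ (first branch holds)
  (3) y² = (0)² = 0, and 0 < 9 ✓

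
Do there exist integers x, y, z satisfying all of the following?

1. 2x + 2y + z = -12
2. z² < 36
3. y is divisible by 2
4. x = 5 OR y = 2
Yes

Take x = -8, y = 2, z = 0. Substituting into each constraint:
  (1) 2(-8) + 2(2) + 0 = -12 ✓
  (2) z² = (0)² = 0, and 0 < 36 ✓
  (3) 2 = 2 × 1, remainder 0 ✓
  (4) y = 2, target 2 ✓ (second branch holds)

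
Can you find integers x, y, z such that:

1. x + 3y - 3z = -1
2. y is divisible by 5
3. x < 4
Yes

Take x = 2, y = 0, z = 1. Substituting into each constraint:
  (1) 2 + 3(0) - 3(1) = -1 ✓
  (2) 0 = 5 × 0, remainder 0 ✓
  (3) 2 < 4 ✓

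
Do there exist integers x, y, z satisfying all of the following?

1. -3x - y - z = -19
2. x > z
Yes

Take x = 1, y = 16, z = 0. Substituting into each constraint:
  (1) -3(1) + (-16) + 0 = -19 ✓
  (2) 1 > 0 ✓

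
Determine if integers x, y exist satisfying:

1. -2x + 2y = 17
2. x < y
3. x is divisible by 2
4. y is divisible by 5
No

Even the single constraint (-2x + 2y = 17) is infeasible over the integers.

  - -2x + 2y = 17: every term on the left is divisible by 2, so the LHS ≡ 0 (mod 2), but the RHS 17 is not — no integer solution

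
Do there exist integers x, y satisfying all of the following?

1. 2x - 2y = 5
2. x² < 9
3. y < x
No

Even the single constraint (2x - 2y = 5) is infeasible over the integers.

  - 2x - 2y = 5: every term on the left is divisible by 2, so the LHS ≡ 0 (mod 2), but the RHS 5 is not — no integer solution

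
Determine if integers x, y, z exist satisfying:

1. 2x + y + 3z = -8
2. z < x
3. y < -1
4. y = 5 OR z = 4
Yes

Take x = 5, y = -30, z = 4. Substituting into each constraint:
  (1) 2(5) + (-30) + 3(4) = -8 ✓
  (2) 4 < 5 ✓
  (3) -30 < -1 ✓
  (4) z = 4, target 4 ✓ (second branch holds)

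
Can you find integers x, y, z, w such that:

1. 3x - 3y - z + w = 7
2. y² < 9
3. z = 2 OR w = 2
Yes

Take x = 0, y = 0, z = -5, w = 2. Substituting into each constraint:
  (1) 3(0) - 3(0) + 5 + 2 = 7 ✓
  (2) y² = (0)² = 0, and 0 < 9 ✓
  (3) w = 2, target 2 ✓ (second branch holds)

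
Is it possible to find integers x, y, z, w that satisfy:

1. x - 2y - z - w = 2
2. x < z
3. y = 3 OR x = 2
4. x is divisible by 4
Yes

Take x = 0, y = 3, z = 1, w = -9. Substituting into each constraint:
  (1) 0 - 2(3) + (-1) + 9 = 2 ✓
  (2) 0 < 1 ✓
  (3) y = 3, target 3 ✓ (first branch holds)
  (4) 0 = 4 × 0, remainder 0 ✓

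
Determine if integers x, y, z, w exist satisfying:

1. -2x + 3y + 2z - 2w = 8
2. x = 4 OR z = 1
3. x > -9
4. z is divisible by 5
Yes

Take x = 4, y = 6, z = 0, w = 1. Substituting into each constraint:
  (1) -2(4) + 3(6) + 2(0) - 2(1) = 8 ✓
  (2) x = 4, target 4 ✓ (first branch holds)
  (3) 4 > -9 ✓
  (4) 0 = 5 × 0, remainder 0 ✓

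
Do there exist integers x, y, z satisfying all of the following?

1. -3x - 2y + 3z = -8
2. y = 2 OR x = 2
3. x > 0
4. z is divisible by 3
Yes

Take x = 2, y = 10, z = 6. Substituting into each constraint:
  (1) -3(2) - 2(10) + 3(6) = -8 ✓
  (2) x = 2, target 2 ✓ (second branch holds)
  (3) 2 > 0 ✓
  (4) 6 = 3 × 2, remainder 0 ✓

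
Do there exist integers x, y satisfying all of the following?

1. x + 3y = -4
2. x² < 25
Yes

Take x = 2, y = -2. Substituting into each constraint:
  (1) 2 + 3(-2) = -4 ✓
  (2) x² = (2)² = 4, and 4 < 25 ✓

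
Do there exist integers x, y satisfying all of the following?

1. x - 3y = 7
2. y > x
Yes

Take x = -5, y = -4. Substituting into each constraint:
  (1) (-5) - 3(-4) = 7 ✓
  (2) -4 > -5 ✓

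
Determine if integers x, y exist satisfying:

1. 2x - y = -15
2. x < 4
Yes

Take x = 0, y = 15. Substituting into each constraint:
  (1) 2(0) + (-15) = -15 ✓
  (2) 0 < 4 ✓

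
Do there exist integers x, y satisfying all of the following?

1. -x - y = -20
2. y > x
Yes

Take x = 0, y = 20. Substituting into each constraint:
  (1) 0 + (-20) = -20 ✓
  (2) 20 > 0 ✓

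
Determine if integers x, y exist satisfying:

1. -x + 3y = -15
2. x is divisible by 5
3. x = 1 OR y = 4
No

The full constraint system is jointly infeasible over the integers. Each constraint and what it forces:

  - -x + 3y = -15: is a linear equation tying the variables together
  - x is divisible by 5: restricts x to multiples of 5
  - x = 1 OR y = 4: forces a choice: either x = 1 or y = 4

Split on the disjunction (x = 1 OR y = 4):
  • If x = 1: this contradicts the divisibility constraint — 1 is not a multiple of 5.
  • If y = 4: with y = 4, writing x = 5x', every remaining term of the linear equation is divisible by 5, so the left side is ≡ 0 (mod 5); but the right side -27 ≡ 3 (mod 5). No integers can satisfy it.
Both branches are infeasible, so the system has no integer solution.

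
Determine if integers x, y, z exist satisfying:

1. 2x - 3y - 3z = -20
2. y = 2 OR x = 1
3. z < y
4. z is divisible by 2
Yes

Take x = -7, y = 2, z = 0. Substituting into each constraint:
  (1) 2(-7) - 3(2) - 3(0) = -20 ✓
  (2) y = 2, target 2 ✓ (first branch holds)
  (3) 0 < 2 ✓
  (4) 0 = 2 × 0, remainder 0 ✓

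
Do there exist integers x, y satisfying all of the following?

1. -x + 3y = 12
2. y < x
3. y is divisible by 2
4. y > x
No

A contradictory subset is {y < x, y > x}. No integer assignment can satisfy these jointly:

  - y < x: bounds one variable relative to another variable
  - y > x: bounds one variable relative to another variable

Direct contradiction: x > y and y > x cannot both hold.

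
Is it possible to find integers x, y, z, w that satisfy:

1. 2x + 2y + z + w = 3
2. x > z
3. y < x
Yes

Take x = 0, y = -1, z = -1, w = 6. Substituting into each constraint:
  (1) 2(0) + 2(-1) + (-1) + 6 = 3 ✓
  (2) 0 > -1 ✓
  (3) -1 < 0 ✓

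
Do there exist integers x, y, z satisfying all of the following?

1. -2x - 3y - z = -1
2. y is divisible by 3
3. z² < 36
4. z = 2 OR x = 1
Yes

Take x = -5, y = 3, z = 2. Substituting into each constraint:
  (1) -2(-5) - 3(3) + (-2) = -1 ✓
  (2) 3 = 3 × 1, remainder 0 ✓
  (3) z² = (2)² = 4, and 4 < 36 ✓
  (4) z = 2, target 2 ✓ (first branch holds)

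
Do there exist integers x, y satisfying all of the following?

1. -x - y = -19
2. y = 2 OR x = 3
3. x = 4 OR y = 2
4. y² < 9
Yes

Take x = 17, y = 2. Substituting into each constraint:
  (1) (-17) + (-2) = -19 ✓
  (2) y = 2, target 2 ✓ (first branch holds)
  (3) y = 2, target 2 ✓ (second branch holds)
  (4) y² = (2)² = 4, and 4 < 9 ✓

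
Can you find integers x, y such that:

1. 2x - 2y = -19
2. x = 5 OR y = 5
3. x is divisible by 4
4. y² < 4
No

Even the single constraint (2x - 2y = -19) is infeasible over the integers.

  - 2x - 2y = -19: every term on the left is divisible by 2, so the LHS ≡ 0 (mod 2), but the RHS -19 is not — no integer solution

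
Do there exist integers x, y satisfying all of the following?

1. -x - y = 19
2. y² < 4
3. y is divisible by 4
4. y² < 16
Yes

Take x = -19, y = 0. Substituting into each constraint:
  (1) 19 + 0 = 19 ✓
  (2) y² = (0)² = 0, and 0 < 4 ✓
  (3) 0 = 4 × 0, remainder 0 ✓
  (4) y² = (0)² = 0, and 0 < 16 ✓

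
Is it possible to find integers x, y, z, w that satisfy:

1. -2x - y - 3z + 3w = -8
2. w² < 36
Yes

Take x = 4, y = 0, z = 0, w = 0. Substituting into each constraint:
  (1) -2(4) + 0 - 3(0) + 3(0) = -8 ✓
  (2) w² = (0)² = 0, and 0 < 36 ✓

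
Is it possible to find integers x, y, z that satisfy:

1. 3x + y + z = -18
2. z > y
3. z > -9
Yes

Take x = -7, y = 1, z = 2. Substituting into each constraint:
  (1) 3(-7) + 1 + 2 = -18 ✓
  (2) 2 > 1 ✓
  (3) 2 > -9 ✓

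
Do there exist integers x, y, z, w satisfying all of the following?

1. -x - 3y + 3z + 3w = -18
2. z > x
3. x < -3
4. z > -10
Yes

Take x = -6, y = 8, z = 0, w = 0. Substituting into each constraint:
  (1) 6 - 3(8) + 3(0) + 3(0) = -18 ✓
  (2) 0 > -6 ✓
  (3) -6 < -3 ✓
  (4) 0 > -10 ✓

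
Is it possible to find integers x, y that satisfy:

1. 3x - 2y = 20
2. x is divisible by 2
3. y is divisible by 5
Yes

Take x = 10, y = 5. Substituting into each constraint:
  (1) 3(10) - 2(5) = 20 ✓
  (2) 10 = 2 × 5, remainder 0 ✓
  (3) 5 = 5 × 1, remainder 0 ✓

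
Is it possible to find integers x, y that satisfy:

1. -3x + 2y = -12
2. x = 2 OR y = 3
Yes

Take x = 6, y = 3. Substituting into each constraint:
  (1) -3(6) + 2(3) = -12 ✓
  (2) y = 3, target 3 ✓ (second branch holds)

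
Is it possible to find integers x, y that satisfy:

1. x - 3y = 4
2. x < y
Yes

Take x = -5, y = -3. Substituting into each constraint:
  (1) (-5) - 3(-3) = 4 ✓
  (2) -5 < -3 ✓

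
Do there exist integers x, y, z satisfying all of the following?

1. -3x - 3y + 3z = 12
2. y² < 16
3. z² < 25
Yes

Take x = -4, y = 0, z = 0. Substituting into each constraint:
  (1) -3(-4) - 3(0) + 3(0) = 12 ✓
  (2) y² = (0)² = 0, and 0 < 16 ✓
  (3) z² = (0)² = 0, and 0 < 25 ✓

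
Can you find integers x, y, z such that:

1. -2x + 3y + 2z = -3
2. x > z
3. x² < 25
Yes

Take x = 3, y = 1, z = 0. Substituting into each constraint:
  (1) -2(3) + 3(1) + 2(0) = -3 ✓
  (2) 3 > 0 ✓
  (3) x² = (3)² = 9, and 9 < 25 ✓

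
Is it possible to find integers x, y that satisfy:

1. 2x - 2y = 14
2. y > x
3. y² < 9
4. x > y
No

A contradictory subset is {y > x, x > y}. No integer assignment can satisfy these jointly:

  - y > x: bounds one variable relative to another variable
  - x > y: bounds one variable relative to another variable

Direct contradiction: y > x and x > y cannot both hold.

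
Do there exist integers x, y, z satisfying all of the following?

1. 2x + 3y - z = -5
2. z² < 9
Yes

Take x = -2, y = 0, z = 1. Substituting into each constraint:
  (1) 2(-2) + 3(0) + (-1) = -5 ✓
  (2) z² = (1)² = 1, and 1 < 9 ✓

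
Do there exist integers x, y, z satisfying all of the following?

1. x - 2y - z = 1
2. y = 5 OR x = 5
Yes

Take x = 5, y = 2, z = 0. Substituting into each constraint:
  (1) 5 - 2(2) + 0 = 1 ✓
  (2) x = 5, target 5 ✓ (second branch holds)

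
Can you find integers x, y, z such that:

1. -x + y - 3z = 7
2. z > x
Yes

Take x = -1, y = 6, z = 0. Substituting into each constraint:
  (1) 1 + 6 - 3(0) = 7 ✓
  (2) 0 > -1 ✓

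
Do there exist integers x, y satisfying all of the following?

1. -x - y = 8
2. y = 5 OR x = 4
Yes

Take x = -13, y = 5. Substituting into each constraint:
  (1) 13 + (-5) = 8 ✓
  (2) y = 5, target 5 ✓ (first branch holds)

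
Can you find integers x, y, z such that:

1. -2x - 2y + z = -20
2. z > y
Yes

Take x = 10, y = 1, z = 2. Substituting into each constraint:
  (1) -2(10) - 2(1) + 2 = -20 ✓
  (2) 2 > 1 ✓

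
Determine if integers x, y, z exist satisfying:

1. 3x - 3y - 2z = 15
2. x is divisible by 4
Yes

Take x = 0, y = 1, z = -9. Substituting into each constraint:
  (1) 3(0) - 3(1) - 2(-9) = 15 ✓
  (2) 0 = 4 × 0, remainder 0 ✓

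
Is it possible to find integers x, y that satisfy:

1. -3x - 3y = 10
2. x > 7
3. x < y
No

Even the single constraint (-3x - 3y = 10) is infeasible over the integers.

  - -3x - 3y = 10: every term on the left is divisible by 3, so the LHS ≡ 0 (mod 3), but the RHS 10 is not — no integer solution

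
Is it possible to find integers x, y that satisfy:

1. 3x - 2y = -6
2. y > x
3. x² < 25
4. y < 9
Yes

Take x = -2, y = 0. Substituting into each constraint:
  (1) 3(-2) - 2(0) = -6 ✓
  (2) 0 > -2 ✓
  (3) x² = (-2)² = 4, and 4 < 25 ✓
  (4) 0 < 9 ✓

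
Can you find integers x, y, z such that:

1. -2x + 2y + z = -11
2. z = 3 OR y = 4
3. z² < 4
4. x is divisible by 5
Yes

Take x = 10, y = 4, z = 1. Substituting into each constraint:
  (1) -2(10) + 2(4) + 1 = -11 ✓
  (2) y = 4, target 4 ✓ (second branch holds)
  (3) z² = (1)² = 1, and 1 < 4 ✓
  (4) 10 = 5 × 2, remainder 0 ✓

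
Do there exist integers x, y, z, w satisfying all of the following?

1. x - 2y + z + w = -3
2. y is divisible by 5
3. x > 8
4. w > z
Yes

Take x = 10, y = 5, z = -2, w = -1. Substituting into each constraint:
  (1) 10 - 2(5) + (-2) + (-1) = -3 ✓
  (2) 5 = 5 × 1, remainder 0 ✓
  (3) 10 > 8 ✓
  (4) -1 > -2 ✓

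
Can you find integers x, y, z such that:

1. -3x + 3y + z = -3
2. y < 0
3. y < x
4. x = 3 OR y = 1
Yes

Take x = 3, y = -1, z = 9. Substituting into each constraint:
  (1) -3(3) + 3(-1) + 9 = -3 ✓
  (2) -1 < 0 ✓
  (3) -1 < 3 ✓
  (4) x = 3, target 3 ✓ (first branch holds)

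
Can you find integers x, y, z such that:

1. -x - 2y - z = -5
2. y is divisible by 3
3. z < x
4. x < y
Yes

Take x = 0, y = 3, z = -1. Substituting into each constraint:
  (1) 0 - 2(3) + 1 = -5 ✓
  (2) 3 = 3 × 1, remainder 0 ✓
  (3) -1 < 0 ✓
  (4) 0 < 3 ✓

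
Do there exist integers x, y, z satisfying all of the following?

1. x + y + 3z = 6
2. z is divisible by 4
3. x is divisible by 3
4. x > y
Yes

Take x = 0, y = -6, z = 4. Substituting into each constraint:
  (1) 0 + (-6) + 3(4) = 6 ✓
  (2) 4 = 4 × 1, remainder 0 ✓
  (3) 0 = 3 × 0, remainder 0 ✓
  (4) 0 > -6 ✓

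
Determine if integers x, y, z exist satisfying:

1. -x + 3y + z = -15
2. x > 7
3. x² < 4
No

A contradictory subset is {x > 7, x² < 4}. No integer assignment can satisfy these jointly:

  - x > 7: bounds one variable relative to a constant
  - x² < 4: restricts x to |x| ≤ 1

Direct contradiction: the bounds on x require x ≥ 8 and x ≤ 1 simultaneously, which is empty.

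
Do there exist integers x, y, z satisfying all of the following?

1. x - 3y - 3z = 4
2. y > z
Yes

Take x = 1, y = 0, z = -1. Substituting into each constraint:
  (1) 1 - 3(0) - 3(-1) = 4 ✓
  (2) 0 > -1 ✓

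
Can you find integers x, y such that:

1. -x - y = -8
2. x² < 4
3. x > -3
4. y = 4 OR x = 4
No

A contradictory subset is {-x - y = -8, x² < 4, y = 4 OR x = 4}. No integer assignment can satisfy these jointly:

  - -x - y = -8: is a linear equation tying the variables together
  - x² < 4: restricts x to |x| ≤ 1
  - y = 4 OR x = 4: forces a choice: either y = 4 or x = 4

Split on the disjunction (y = 4 OR x = 4):
  • If y = 4: the equation forces x = 4, but x² < 4 requires |x| ≤ 1.
  • If x = 4: this contradicts x² < 4, which requires |x| ≤ 1.
Both branches are infeasible, so the system has no integer solution.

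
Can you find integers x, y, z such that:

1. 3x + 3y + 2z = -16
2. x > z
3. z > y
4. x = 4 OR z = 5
Yes

Take x = 4, y = -10, z = 1. Substituting into each constraint:
  (1) 3(4) + 3(-10) + 2(1) = -16 ✓
  (2) 4 > 1 ✓
  (3) 1 > -10 ✓
  (4) x = 4, target 4 ✓ (first branch holds)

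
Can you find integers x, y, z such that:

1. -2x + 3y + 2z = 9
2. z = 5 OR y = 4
Yes

Take x = 8, y = 5, z = 5. Substituting into each constraint:
  (1) -2(8) + 3(5) + 2(5) = 9 ✓
  (2) z = 5, target 5 ✓ (first branch holds)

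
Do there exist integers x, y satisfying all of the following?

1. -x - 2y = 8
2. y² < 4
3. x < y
Yes

Take x = -8, y = 0. Substituting into each constraint:
  (1) 8 - 2(0) = 8 ✓
  (2) y² = (0)² = 0, and 0 < 4 ✓
  (3) -8 < 0 ✓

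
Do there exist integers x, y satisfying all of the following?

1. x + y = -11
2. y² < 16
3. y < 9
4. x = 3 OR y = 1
Yes

Take x = -12, y = 1. Substituting into each constraint:
  (1) (-12) + 1 = -11 ✓
  (2) y² = (1)² = 1, and 1 < 16 ✓
  (3) 1 < 9 ✓
  (4) y = 1, target 1 ✓ (second branch holds)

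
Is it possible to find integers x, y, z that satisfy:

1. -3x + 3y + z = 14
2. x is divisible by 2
Yes

Take x = 0, y = 4, z = 2. Substituting into each constraint:
  (1) -3(0) + 3(4) + 2 = 14 ✓
  (2) 0 = 2 × 0, remainder 0 ✓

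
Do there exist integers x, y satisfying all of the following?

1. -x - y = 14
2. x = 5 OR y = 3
Yes

Take x = -17, y = 3. Substituting into each constraint:
  (1) 17 + (-3) = 14 ✓
  (2) y = 3, target 3 ✓ (second branch holds)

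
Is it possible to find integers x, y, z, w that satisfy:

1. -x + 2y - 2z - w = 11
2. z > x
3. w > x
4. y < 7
Yes

Take x = -1, y = 6, z = 1, w = 0. Substituting into each constraint:
  (1) 1 + 2(6) - 2(1) + 0 = 11 ✓
  (2) 1 > -1 ✓
  (3) 0 > -1 ✓
  (4) 6 < 7 ✓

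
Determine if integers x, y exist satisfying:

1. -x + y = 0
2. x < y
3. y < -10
No

A contradictory subset is {-x + y = 0, x < y}. No integer assignment can satisfy these jointly:

  - -x + y = 0: is a linear equation tying the variables together
  - x < y: bounds one variable relative to another variable

From the equation, x − y = 0, i.e. y − x = 0; but y > x requires y − x ≥ 1. Contradiction.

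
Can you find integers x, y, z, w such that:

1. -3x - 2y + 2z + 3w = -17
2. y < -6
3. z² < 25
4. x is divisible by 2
Yes

Take x = 0, y = -8, z = 0, w = -11. Substituting into each constraint:
  (1) -3(0) - 2(-8) + 2(0) + 3(-11) = -17 ✓
  (2) -8 < -6 ✓
  (3) z² = (0)² = 0, and 0 < 25 ✓
  (4) 0 = 2 × 0, remainder 0 ✓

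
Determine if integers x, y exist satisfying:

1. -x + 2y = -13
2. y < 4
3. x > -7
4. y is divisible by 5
Yes

Take x = 13, y = 0. Substituting into each constraint:
  (1) (-13) + 2(0) = -13 ✓
  (2) 0 < 4 ✓
  (3) 13 > -7 ✓
  (4) 0 = 5 × 0, remainder 0 ✓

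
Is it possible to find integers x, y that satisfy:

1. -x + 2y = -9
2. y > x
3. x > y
No

A contradictory subset is {y > x, x > y}. No integer assignment can satisfy these jointly:

  - y > x: bounds one variable relative to another variable
  - x > y: bounds one variable relative to another variable

Direct contradiction: y > x and x > y cannot both hold.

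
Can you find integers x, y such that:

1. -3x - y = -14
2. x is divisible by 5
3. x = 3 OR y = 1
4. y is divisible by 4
No

A contradictory subset is {-3x - y = -14, x = 3 OR y = 1, y is divisible by 4}. No integer assignment can satisfy these jointly:

  - -3x - y = -14: is a linear equation tying the variables together
  - x = 3 OR y = 1: forces a choice: either x = 3 or y = 1
  - y is divisible by 4: restricts y to multiples of 4

Split on the disjunction (x = 3 OR y = 1):
  • If x = 3: with x = 3, writing y = 4y', every remaining term of the linear equation is divisible by 4, so the left side is ≡ 0 (mod 4); but the right side -5 ≡ 3 (mod 4). No integers can satisfy it.
  • If y = 1: this contradicts the divisibility constraint — 1 is not a multiple of 4.
Both branches are infeasible, so the system has no integer solution.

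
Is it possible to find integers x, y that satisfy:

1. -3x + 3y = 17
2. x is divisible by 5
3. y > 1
No

Even the single constraint (-3x + 3y = 17) is infeasible over the integers.

  - -3x + 3y = 17: every term on the left is divisible by 3, so the LHS ≡ 0 (mod 3), but the RHS 17 is not — no integer solution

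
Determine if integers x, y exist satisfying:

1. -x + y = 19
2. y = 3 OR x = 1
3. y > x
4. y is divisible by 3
Yes

Take x = -16, y = 3. Substituting into each constraint:
  (1) 16 + 3 = 19 ✓
  (2) y = 3, target 3 ✓ (first branch holds)
  (3) 3 > -16 ✓
  (4) 3 = 3 × 1, remainder 0 ✓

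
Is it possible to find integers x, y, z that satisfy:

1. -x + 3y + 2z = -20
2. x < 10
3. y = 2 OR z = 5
Yes

Take x = 0, y = -10, z = 5. Substituting into each constraint:
  (1) 0 + 3(-10) + 2(5) = -20 ✓
  (2) 0 < 10 ✓
  (3) z = 5, target 5 ✓ (second branch holds)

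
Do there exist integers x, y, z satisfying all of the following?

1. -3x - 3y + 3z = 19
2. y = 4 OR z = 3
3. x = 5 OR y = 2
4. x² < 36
No

Even the single constraint (-3x - 3y + 3z = 19) is infeasible over the integers.

  - -3x - 3y + 3z = 19: every term on the left is divisible by 3, so the LHS ≡ 0 (mod 3), but the RHS 19 is not — no integer solution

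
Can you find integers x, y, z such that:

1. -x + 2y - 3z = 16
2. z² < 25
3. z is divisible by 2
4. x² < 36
Yes

Take x = 0, y = 8, z = 0. Substituting into each constraint:
  (1) 0 + 2(8) - 3(0) = 16 ✓
  (2) z² = (0)² = 0, and 0 < 25 ✓
  (3) 0 = 2 × 0, remainder 0 ✓
  (4) x² = (0)² = 0, and 0 < 36 ✓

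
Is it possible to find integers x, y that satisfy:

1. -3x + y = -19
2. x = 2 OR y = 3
Yes

Take x = 2, y = -13. Substituting into each constraint:
  (1) -3(2) + (-13) = -19 ✓
  (2) x = 2, target 2 ✓ (first branch holds)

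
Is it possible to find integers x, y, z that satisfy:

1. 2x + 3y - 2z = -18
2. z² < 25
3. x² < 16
Yes

Take x = -3, y = -4, z = 0. Substituting into each constraint:
  (1) 2(-3) + 3(-4) - 2(0) = -18 ✓
  (2) z² = (0)² = 0, and 0 < 25 ✓
  (3) x² = (-3)² = 9, and 9 < 16 ✓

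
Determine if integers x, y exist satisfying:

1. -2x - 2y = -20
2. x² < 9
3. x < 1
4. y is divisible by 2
Yes

Take x = 0, y = 10. Substituting into each constraint:
  (1) -2(0) - 2(10) = -20 ✓
  (2) x² = (0)² = 0, and 0 < 9 ✓
  (3) 0 < 1 ✓
  (4) 10 = 2 × 5, remainder 0 ✓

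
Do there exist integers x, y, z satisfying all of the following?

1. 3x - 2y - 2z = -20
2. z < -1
Yes

Take x = 0, y = 12, z = -2. Substituting into each constraint:
  (1) 3(0) - 2(12) - 2(-2) = -20 ✓
  (2) -2 < -1 ✓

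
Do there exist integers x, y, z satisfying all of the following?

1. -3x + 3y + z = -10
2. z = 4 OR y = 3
Yes

Take x = 0, y = 3, z = -19. Substituting into each constraint:
  (1) -3(0) + 3(3) + (-19) = -10 ✓
  (2) y = 3, target 3 ✓ (second branch holds)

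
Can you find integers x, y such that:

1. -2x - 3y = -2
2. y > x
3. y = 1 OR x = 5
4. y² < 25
No

A contradictory subset is {-2x - 3y = -2, y > x, y = 1 OR x = 5}. No integer assignment can satisfy these jointly:

  - -2x - 3y = -2: is a linear equation tying the variables together
  - y > x: bounds one variable relative to another variable
  - y = 1 OR x = 5: forces a choice: either y = 1 or x = 5

Split on the disjunction (y = 1 OR x = 5):
  • If y = 1: with y = 1, every remaining term of the linear equation is divisible by 2, so the left side is ≡ 0 (mod 2); but the right side 1 ≡ 1 (mod 2). No integers can satisfy it.
  • If x = 5: with x = 5, every remaining term of the linear equation is divisible by 3, so the left side is ≡ 0 (mod 3); but the right side 8 ≡ 2 (mod 3). No integers can satisfy it.
Both branches are infeasible, so the system has no integer solution.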